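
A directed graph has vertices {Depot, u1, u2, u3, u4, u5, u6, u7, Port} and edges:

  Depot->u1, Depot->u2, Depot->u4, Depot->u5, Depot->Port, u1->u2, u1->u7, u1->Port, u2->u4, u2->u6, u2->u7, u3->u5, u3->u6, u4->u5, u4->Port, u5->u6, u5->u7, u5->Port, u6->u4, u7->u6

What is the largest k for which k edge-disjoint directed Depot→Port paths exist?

Assign every edge capacity 1; by Menger, the answer equals the max flow.
Path Depot→Port (+1); total 1.
Path Depot→u1→Port (+1); total 2.
Path Depot→u4→Port (+1); total 3.
Path Depot→u5→Port (+1); total 4.
No residual Depot→Port path; max flow = 4.
Certifying cut of size 4: {Depot→Port, Depot→u1, u4→Port, u5→Port}.

4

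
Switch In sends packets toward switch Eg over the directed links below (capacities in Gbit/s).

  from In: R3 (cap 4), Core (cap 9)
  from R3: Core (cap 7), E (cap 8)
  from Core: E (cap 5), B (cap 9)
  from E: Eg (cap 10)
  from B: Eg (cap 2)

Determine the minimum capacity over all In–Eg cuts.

Augment In→R3→E→Eg: bottleneck 4, flow now 4.
Augment In→Core→E→Eg: bottleneck 5, flow now 9.
Augment In→Core→B→Eg: bottleneck 2, flow now 11.
No augmenting path remains; maximum flow = 11.
By max-flow min-cut, the minimum cut capacity equals the max flow.
In the residual graph, reachable from In: {In, Core, B}.
Min-cut edges: In→R3 (4), Core→E (5), B→Eg (2); capacity 4 + 5 + 2 = 11.

11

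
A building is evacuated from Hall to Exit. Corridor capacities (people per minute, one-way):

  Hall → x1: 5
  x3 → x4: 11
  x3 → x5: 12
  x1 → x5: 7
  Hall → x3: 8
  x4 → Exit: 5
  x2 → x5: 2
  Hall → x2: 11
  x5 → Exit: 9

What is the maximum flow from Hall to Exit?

14

Augment Hall→x1→x5→Exit: bottleneck 5, flow now 5.
Augment Hall→x2→x5→Exit: bottleneck 2, flow now 7.
Augment Hall→x3→x4→Exit: bottleneck 5, flow now 12.
Augment Hall→x3→x5→Exit: bottleneck 2, flow now 14.
No augmenting path remains; maximum flow = 14.
In the residual graph, reachable from Hall: {Hall, x1, x2, x3, x4, x5}.
Min-cut edges: x4→Exit (5), x5→Exit (9); capacity 5 + 9 = 14.
This cut is saturated, so no flow can exceed 14.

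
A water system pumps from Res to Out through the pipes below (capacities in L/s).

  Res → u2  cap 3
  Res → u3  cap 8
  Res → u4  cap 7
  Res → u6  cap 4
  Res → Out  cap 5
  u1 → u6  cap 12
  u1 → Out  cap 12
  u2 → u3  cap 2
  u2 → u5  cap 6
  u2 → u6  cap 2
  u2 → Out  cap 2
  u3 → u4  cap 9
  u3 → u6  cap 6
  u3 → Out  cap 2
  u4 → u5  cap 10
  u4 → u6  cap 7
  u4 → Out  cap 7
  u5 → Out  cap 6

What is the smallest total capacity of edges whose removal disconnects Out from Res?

22

Augment Res→Out: bottleneck 5, flow now 5.
Augment Res→u2→Out: bottleneck 2, flow now 7.
Augment Res→u3→Out: bottleneck 2, flow now 9.
Augment Res→u4→Out: bottleneck 7, flow now 16.
Augment Res→u2→u5→Out: bottleneck 1, flow now 17.
Augment Res→u3→u4→u5→Out: bottleneck 5, flow now 22.
No augmenting path remains; maximum flow = 22.
By max-flow min-cut, the minimum cut capacity equals the max flow.
In the residual graph, reachable from Res: {Res, u2, u3, u4, u5, u6}.
Min-cut edges: Res→Out (5), u2→Out (2), u3→Out (2), u4→Out (7), u5→Out (6); capacity 5 + 2 + 2 + 7 + 6 = 22.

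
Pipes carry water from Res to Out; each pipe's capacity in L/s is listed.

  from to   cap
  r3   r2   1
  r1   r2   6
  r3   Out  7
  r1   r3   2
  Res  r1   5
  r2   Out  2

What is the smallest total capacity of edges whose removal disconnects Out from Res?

4

Augment Res→r1→r2→Out: bottleneck 2, flow now 2.
Augment Res→r1→r3→Out: bottleneck 2, flow now 4.
No augmenting path remains; maximum flow = 4.
By max-flow min-cut, the minimum cut capacity equals the max flow.
In the residual graph, reachable from Res: {Res, r1, r2}.
Min-cut edges: r1→r3 (2), r2→Out (2); capacity 2 + 2 = 4.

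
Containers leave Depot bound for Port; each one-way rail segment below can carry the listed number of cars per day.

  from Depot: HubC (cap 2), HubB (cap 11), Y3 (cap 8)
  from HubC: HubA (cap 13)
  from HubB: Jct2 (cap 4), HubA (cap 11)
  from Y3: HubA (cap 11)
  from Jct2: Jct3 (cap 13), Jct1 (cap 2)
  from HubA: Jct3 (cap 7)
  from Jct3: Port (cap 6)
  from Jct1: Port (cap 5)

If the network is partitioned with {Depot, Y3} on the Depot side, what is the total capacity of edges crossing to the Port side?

Edges leaving {Depot, Y3}: Depot→HubC (2), Depot→HubB (11), Y3→HubA (11).
Cut capacity = 2 + 11 + 11 = 24.

24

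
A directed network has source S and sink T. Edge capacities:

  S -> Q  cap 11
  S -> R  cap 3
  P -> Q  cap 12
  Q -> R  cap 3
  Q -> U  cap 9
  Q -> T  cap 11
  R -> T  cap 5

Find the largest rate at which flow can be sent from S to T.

14

Augment S→Q→T: bottleneck 11, flow now 11.
Augment S→R→T: bottleneck 3, flow now 14.
No augmenting path remains; maximum flow = 14.
In the residual graph, reachable from S: {S}.
Min-cut edges: S→Q (11), S→R (3); capacity 11 + 3 = 14.
This cut is saturated, so no flow can exceed 14.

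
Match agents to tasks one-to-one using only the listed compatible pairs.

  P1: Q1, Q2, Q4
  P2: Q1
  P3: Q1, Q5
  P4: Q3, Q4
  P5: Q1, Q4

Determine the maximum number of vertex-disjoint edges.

5

Unit-capacity flow: source→left, listed edges, right→sink; max matching = max flow.
Augmenting path P1→Q1 (+1); matched 1.
Augmenting path P3→Q5 (+1); matched 2.
Augmenting path P4→Q3 (+1); matched 3.
Augmenting path P5→Q4 (+1); matched 4.
Augmenting path P2→Q1→P1→Q2 (+1); matched 5.
No augmenting path remains; maximum matching = 5.
König certificate: {P1, P2, P3, P4, P5} is a vertex cover of size 5 (every listed pair touches it), so no matching can be larger.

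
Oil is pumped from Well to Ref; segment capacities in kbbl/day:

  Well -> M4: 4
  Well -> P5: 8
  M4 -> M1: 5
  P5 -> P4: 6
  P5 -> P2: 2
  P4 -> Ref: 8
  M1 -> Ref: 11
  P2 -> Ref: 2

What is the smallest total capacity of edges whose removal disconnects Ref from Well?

Augment Well→M4→M1→Ref: bottleneck 4, flow now 4.
Augment Well→P5→P4→Ref: bottleneck 6, flow now 10.
Augment Well→P5→P2→Ref: bottleneck 2, flow now 12.
No augmenting path remains; maximum flow = 12.
By max-flow min-cut, the minimum cut capacity equals the max flow.
In the residual graph, reachable from Well: {Well}.
Min-cut edges: Well→M4 (4), Well→P5 (8); capacity 4 + 8 = 12.

12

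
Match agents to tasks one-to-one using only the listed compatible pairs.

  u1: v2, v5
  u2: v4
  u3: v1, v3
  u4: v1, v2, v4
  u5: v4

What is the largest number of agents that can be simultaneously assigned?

Unit-capacity flow: source→left, listed edges, right→sink; max matching = max flow.
Augmenting path u1→v2 (+1); matched 1.
Augmenting path u2→v4 (+1); matched 2.
Augmenting path u3→v1 (+1); matched 3.
Augmenting path u4→v1→u3→v3 (+1); matched 4.
No augmenting path remains; maximum matching = 4.
König certificate: {u1, u3, u4, v4} is a vertex cover of size 4 (every listed pair touches it), so no matching can be larger.

4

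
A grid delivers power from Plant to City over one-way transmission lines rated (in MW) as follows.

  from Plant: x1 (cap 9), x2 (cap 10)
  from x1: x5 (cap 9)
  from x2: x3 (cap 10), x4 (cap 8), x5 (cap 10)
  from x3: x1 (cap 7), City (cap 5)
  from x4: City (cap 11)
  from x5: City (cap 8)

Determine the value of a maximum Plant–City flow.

Augment Plant→x1→x5→City: bottleneck 8, flow now 8.
Augment Plant→x2→x3→City: bottleneck 5, flow now 13.
Augment Plant→x2→x4→City: bottleneck 5, flow now 18.
No augmenting path remains; maximum flow = 18.
In the residual graph, reachable from Plant: {Plant, x1, x5}.
Min-cut edges: Plant→x2 (10), x5→City (8); capacity 10 + 8 = 18.
This cut is saturated, so no flow can exceed 18.

18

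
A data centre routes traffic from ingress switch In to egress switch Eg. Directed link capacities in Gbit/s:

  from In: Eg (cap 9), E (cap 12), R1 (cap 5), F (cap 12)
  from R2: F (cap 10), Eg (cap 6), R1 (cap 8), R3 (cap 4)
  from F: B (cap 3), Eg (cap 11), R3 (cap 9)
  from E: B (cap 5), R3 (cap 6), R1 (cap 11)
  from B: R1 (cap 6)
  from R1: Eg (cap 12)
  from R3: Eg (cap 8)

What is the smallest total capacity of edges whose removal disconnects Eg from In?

Augment In→Eg: bottleneck 9, flow now 9.
Augment In→F→Eg: bottleneck 11, flow now 20.
Augment In→R1→Eg: bottleneck 5, flow now 25.
Augment In→F→R3→Eg: bottleneck 1, flow now 26.
Augment In→E→R1→Eg: bottleneck 7, flow now 33.
Augment In→E→R3→Eg: bottleneck 5, flow now 38.
No augmenting path remains; maximum flow = 38.
By max-flow min-cut, the minimum cut capacity equals the max flow.
In the residual graph, reachable from In: {In}.
Min-cut edges: In→F (12), In→E (12), In→R1 (5), In→Eg (9); capacity 12 + 12 + 5 + 9 = 38.

38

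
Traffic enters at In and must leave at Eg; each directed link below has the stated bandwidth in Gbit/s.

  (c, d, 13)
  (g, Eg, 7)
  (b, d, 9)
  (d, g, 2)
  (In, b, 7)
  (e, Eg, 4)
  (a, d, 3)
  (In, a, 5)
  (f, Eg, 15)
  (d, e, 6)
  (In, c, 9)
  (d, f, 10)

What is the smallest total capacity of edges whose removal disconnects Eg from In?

16

Augment In→a→d→e→Eg: bottleneck 3, flow now 3.
Augment In→b→d→e→Eg: bottleneck 1, flow now 4.
Augment In→b→d→f→Eg: bottleneck 6, flow now 10.
Augment In→c→d→f→Eg: bottleneck 4, flow now 14.
Augment In→c→d→g→Eg: bottleneck 2, flow now 16.
No augmenting path remains; maximum flow = 16.
By max-flow min-cut, the minimum cut capacity equals the max flow.
In the residual graph, reachable from In: {In, a, b, c, d, e}.
Min-cut edges: d→f (10), d→g (2), e→Eg (4); capacity 10 + 2 + 4 = 16.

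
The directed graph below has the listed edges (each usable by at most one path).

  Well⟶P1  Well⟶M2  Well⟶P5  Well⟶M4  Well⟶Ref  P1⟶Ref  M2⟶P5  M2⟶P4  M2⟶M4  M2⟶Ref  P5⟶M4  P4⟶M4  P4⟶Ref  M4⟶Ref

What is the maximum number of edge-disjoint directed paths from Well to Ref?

Assign every edge capacity 1; by Menger, the answer equals the max flow.
Path Well→Ref (+1); total 1.
Path Well→P1→Ref (+1); total 2.
Path Well→M2→Ref (+1); total 3.
Path Well→M4→Ref (+1); total 4.
No residual Well→Ref path; max flow = 4.
Certifying cut of size 4: {M4→Ref, Well→M2, Well→P1, Well→Ref}.

4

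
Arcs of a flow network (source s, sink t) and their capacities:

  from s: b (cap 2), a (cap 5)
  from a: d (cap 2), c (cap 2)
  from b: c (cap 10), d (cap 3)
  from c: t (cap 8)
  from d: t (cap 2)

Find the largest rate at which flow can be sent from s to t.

6

Augment s→a→c→t: bottleneck 2, flow now 2.
Augment s→a→d→t: bottleneck 2, flow now 4.
Augment s→b→c→t: bottleneck 2, flow now 6.
No augmenting path remains; maximum flow = 6.
In the residual graph, reachable from s: {s, a}.
Min-cut edges: s→b (2), a→c (2), a→d (2); capacity 2 + 2 + 2 = 6.
This cut is saturated, so no flow can exceed 6.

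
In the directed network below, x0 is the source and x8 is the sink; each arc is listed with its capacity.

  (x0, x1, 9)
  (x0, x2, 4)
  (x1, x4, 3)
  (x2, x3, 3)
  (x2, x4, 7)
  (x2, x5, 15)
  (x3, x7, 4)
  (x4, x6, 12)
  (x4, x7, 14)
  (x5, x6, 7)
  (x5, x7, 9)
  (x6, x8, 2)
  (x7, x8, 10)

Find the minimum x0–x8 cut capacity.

7

Augment x0→x1→x4→x6→x8: bottleneck 2, flow now 2.
Augment x0→x1→x4→x7→x8: bottleneck 1, flow now 3.
Augment x0→x2→x3→x7→x8: bottleneck 3, flow now 6.
Augment x0→x2→x4→x7→x8: bottleneck 1, flow now 7.
No augmenting path remains; maximum flow = 7.
By max-flow min-cut, the minimum cut capacity equals the max flow.
In the residual graph, reachable from x0: {x0, x1}.
Min-cut edges: x0→x2 (4), x1→x4 (3); capacity 4 + 3 = 7.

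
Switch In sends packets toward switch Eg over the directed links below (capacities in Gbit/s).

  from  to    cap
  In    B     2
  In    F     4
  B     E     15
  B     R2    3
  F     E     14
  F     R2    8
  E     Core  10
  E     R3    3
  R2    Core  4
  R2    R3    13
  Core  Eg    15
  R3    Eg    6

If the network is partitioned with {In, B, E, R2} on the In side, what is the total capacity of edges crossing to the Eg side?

34

Edges leaving {In, B, E, R2}: In→F (4), E→Core (10), E→R3 (3), R2→Core (4), R2→R3 (13).
Cut capacity = 4 + 10 + 3 + 4 + 13 = 34.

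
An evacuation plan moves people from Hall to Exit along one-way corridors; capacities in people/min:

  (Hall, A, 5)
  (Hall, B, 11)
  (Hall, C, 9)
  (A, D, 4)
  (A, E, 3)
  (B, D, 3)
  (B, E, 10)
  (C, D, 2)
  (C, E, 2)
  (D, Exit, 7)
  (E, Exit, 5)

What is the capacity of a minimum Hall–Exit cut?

12

Augment Hall→A→D→Exit: bottleneck 4, flow now 4.
Augment Hall→A→E→Exit: bottleneck 1, flow now 5.
Augment Hall→B→D→Exit: bottleneck 3, flow now 8.
Augment Hall→B→E→Exit: bottleneck 4, flow now 12.
No augmenting path remains; maximum flow = 12.
By max-flow min-cut, the minimum cut capacity equals the max flow.
In the residual graph, reachable from Hall: {Hall, A, B, C, D, E}.
Min-cut edges: D→Exit (7), E→Exit (5); capacity 7 + 5 = 12.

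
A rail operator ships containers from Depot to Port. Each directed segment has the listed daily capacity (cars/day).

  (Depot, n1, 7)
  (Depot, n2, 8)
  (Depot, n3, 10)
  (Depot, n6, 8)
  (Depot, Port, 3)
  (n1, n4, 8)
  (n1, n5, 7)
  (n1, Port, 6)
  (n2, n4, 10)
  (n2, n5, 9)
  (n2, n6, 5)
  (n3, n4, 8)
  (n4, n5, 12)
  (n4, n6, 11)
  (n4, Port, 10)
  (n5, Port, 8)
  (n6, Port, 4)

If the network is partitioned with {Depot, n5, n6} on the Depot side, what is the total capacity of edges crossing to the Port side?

Edges leaving {Depot, n5, n6}: Depot→n1 (7), Depot→n2 (8), Depot→n3 (10), Depot→Port (3), n5→Port (8), n6→Port (4).
Cut capacity = 7 + 8 + 10 + 3 + 8 + 4 = 40.

40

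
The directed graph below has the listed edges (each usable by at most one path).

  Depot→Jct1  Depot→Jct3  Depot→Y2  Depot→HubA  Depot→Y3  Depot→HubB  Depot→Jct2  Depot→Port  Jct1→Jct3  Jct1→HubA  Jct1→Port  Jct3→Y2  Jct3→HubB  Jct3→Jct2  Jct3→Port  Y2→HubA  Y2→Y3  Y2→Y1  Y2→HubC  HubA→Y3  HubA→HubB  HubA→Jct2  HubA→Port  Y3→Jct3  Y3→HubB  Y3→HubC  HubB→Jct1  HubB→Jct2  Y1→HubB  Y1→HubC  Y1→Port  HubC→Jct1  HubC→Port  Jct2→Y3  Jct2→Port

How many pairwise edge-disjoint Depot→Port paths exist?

7

Assign every edge capacity 1; by Menger, the answer equals the max flow.
Path Depot→Port (+1); total 1.
Path Depot→Jct1→Port (+1); total 2.
Path Depot→Jct3→Port (+1); total 3.
Path Depot→HubA→Port (+1); total 4.
Path Depot→Jct2→Port (+1); total 5.
Path Depot→Y2→Y1→Port (+1); total 6.
Path Depot→Y3→HubC→Port (+1); total 7.
No residual Depot→Port path; max flow = 7.
Certifying cut of size 7: {Depot→Port, HubA→Port, HubC→Port, Jct1→Port, Jct2→Port, Jct3→Port, Y2→Y1}.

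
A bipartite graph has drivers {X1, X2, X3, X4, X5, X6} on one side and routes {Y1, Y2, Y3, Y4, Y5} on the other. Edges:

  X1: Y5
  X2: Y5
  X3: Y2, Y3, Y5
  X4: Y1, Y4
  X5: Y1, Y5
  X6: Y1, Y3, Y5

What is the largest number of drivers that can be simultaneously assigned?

5

Unit-capacity flow: source→left, listed edges, right→sink; max matching = max flow.
Augmenting path X1→Y5 (+1); matched 1.
Augmenting path X3→Y2 (+1); matched 2.
Augmenting path X4→Y1 (+1); matched 3.
Augmenting path X6→Y3 (+1); matched 4.
Augmenting path X5→Y1→X4→Y4 (+1); matched 5.
No augmenting path remains; maximum matching = 5.
König certificate: {X3, X4, X5, X6, Y5} is a vertex cover of size 5 (every listed pair touches it), so no matching can be larger.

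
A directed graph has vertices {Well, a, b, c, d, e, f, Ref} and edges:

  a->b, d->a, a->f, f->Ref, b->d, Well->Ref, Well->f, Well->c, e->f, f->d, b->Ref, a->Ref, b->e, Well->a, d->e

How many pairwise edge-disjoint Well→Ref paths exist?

Assign every edge capacity 1; by Menger, the answer equals the max flow.
Path Well→Ref (+1); total 1.
Path Well→a→Ref (+1); total 2.
Path Well→f→Ref (+1); total 3.
No residual Well→Ref path; max flow = 3.
Certifying cut of size 3: {Well→Ref, Well→a, Well→f}.

3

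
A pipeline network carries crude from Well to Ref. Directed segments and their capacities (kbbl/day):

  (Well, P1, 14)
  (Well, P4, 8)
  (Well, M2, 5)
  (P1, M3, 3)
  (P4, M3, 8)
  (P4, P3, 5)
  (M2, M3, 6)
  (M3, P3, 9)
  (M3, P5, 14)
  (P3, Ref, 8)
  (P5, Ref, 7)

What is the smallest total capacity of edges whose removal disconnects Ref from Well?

15

Augment Well→P4→P3→Ref: bottleneck 5, flow now 5.
Augment Well→P1→M3→P3→Ref: bottleneck 3, flow now 8.
Augment Well→P4→M3→P5→Ref: bottleneck 3, flow now 11.
Augment Well→M2→M3→P5→Ref: bottleneck 4, flow now 15.
No augmenting path remains; maximum flow = 15.
By max-flow min-cut, the minimum cut capacity equals the max flow.
In the residual graph, reachable from Well: {Well, P1, P4, M2, M3, P3, P5}.
Min-cut edges: P3→Ref (8), P5→Ref (7); capacity 8 + 7 = 15.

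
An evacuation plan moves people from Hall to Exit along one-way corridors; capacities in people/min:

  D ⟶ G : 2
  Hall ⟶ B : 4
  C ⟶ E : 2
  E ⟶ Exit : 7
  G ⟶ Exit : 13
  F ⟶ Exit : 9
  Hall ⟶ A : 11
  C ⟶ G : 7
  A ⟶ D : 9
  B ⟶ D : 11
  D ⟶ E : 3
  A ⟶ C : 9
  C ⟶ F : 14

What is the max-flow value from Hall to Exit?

14

Augment Hall→A→C→E→Exit: bottleneck 2, flow now 2.
Augment Hall→A→C→F→Exit: bottleneck 7, flow now 9.
Augment Hall→A→D→E→Exit: bottleneck 2, flow now 11.
Augment Hall→B→D→E→Exit: bottleneck 1, flow now 12.
Augment Hall→B→D→G→Exit: bottleneck 2, flow now 14.
No augmenting path remains; maximum flow = 14.
In the residual graph, reachable from Hall: {Hall, A, B, D}.
Min-cut edges: A→C (9), D→E (3), D→G (2); capacity 9 + 3 + 2 = 14.
This cut is saturated, so no flow can exceed 14.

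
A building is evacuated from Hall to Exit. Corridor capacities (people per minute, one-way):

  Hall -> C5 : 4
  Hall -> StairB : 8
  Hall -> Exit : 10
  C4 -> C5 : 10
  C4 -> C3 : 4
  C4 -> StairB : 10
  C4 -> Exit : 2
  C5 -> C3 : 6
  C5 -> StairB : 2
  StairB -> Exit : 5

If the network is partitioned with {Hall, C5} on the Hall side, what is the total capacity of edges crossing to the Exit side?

Edges leaving {Hall, C5}: Hall→StairB (8), Hall→Exit (10), C5→C3 (6), C5→StairB (2).
Cut capacity = 8 + 10 + 6 + 2 = 26.

26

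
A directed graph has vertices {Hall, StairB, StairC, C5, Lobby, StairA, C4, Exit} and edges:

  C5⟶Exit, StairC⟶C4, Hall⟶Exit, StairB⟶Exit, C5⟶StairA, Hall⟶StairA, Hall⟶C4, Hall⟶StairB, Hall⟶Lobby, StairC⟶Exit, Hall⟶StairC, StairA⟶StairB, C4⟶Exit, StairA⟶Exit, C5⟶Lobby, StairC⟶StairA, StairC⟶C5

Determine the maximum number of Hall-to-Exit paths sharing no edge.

5

Assign every edge capacity 1; by Menger, the answer equals the max flow.
Path Hall→Exit (+1); total 1.
Path Hall→StairB→Exit (+1); total 2.
Path Hall→StairC→Exit (+1); total 3.
Path Hall→StairA→Exit (+1); total 4.
Path Hall→C4→Exit (+1); total 5.
No residual Hall→Exit path; max flow = 5.
Certifying cut of size 5: {Hall→C4, Hall→Exit, Hall→StairA, Hall→StairB, Hall→StairC}.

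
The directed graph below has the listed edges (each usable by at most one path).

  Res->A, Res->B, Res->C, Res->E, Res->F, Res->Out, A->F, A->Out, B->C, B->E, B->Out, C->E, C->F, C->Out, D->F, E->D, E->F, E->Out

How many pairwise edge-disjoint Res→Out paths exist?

5

Assign every edge capacity 1; by Menger, the answer equals the max flow.
Path Res→Out (+1); total 1.
Path Res→A→Out (+1); total 2.
Path Res→B→Out (+1); total 3.
Path Res→C→Out (+1); total 4.
Path Res→E→Out (+1); total 5.
No residual Res→Out path; max flow = 5.
Certifying cut of size 5: {Res→A, Res→B, Res→C, Res→E, Res→Out}.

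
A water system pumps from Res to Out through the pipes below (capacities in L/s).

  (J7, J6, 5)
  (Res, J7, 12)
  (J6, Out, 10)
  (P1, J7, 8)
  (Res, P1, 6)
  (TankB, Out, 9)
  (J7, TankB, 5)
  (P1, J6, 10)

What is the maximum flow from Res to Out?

Augment Res→J7→J6→Out: bottleneck 5, flow now 5.
Augment Res→J7→TankB→Out: bottleneck 5, flow now 10.
Augment Res→P1→J6→Out: bottleneck 5, flow now 15.
No augmenting path remains; maximum flow = 15.
In the residual graph, reachable from Res: {Res, J7, P1, J6}.
Min-cut edges: J7→TankB (5), J6→Out (10); capacity 5 + 10 = 15.
This cut is saturated, so no flow can exceed 15.

15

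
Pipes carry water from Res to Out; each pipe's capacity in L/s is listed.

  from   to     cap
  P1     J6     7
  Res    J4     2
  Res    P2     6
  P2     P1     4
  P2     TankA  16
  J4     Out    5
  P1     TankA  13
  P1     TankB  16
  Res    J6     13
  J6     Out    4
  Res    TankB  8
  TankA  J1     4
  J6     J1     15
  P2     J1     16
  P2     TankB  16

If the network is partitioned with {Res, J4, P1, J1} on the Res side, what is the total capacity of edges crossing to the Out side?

Edges leaving {Res, J4, P1, J1}: Res→P2 (6), Res→J6 (13), Res→TankB (8), J4→Out (5), P1→TankA (13), P1→J6 (7), P1→TankB (16).
Cut capacity = 6 + 13 + 8 + 5 + 13 + 7 + 16 = 68.

68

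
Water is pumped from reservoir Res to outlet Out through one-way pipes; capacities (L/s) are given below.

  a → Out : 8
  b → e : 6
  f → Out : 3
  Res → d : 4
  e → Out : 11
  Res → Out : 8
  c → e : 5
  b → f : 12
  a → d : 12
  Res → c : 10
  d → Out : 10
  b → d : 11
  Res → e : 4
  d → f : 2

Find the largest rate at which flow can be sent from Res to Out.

21

Augment Res→Out: bottleneck 8, flow now 8.
Augment Res→d→Out: bottleneck 4, flow now 12.
Augment Res→e→Out: bottleneck 4, flow now 16.
Augment Res→c→e→Out: bottleneck 5, flow now 21.
No augmenting path remains; maximum flow = 21.
In the residual graph, reachable from Res: {Res, c}.
Min-cut edges: Res→d (4), Res→e (4), Res→Out (8), c→e (5); capacity 4 + 4 + 8 + 5 = 21.
This cut is saturated, so no flow can exceed 21.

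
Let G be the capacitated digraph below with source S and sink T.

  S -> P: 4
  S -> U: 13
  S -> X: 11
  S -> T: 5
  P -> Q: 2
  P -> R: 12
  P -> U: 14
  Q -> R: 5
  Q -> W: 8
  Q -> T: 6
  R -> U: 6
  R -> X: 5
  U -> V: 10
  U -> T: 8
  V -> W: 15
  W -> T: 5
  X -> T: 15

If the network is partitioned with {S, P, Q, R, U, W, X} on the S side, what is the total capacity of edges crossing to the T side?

Edges leaving {S, P, Q, R, U, W, X}: S→T (5), Q→T (6), U→V (10), U→T (8), W→T (5), X→T (15).
Cut capacity = 5 + 6 + 10 + 8 + 5 + 15 = 49.

49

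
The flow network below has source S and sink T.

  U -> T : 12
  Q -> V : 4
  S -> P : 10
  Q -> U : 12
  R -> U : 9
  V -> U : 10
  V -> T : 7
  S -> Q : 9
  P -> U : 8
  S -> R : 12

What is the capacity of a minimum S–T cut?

16

Augment S→P→U→T: bottleneck 8, flow now 8.
Augment S→Q→U→T: bottleneck 4, flow now 12.
Augment S→Q→V→T: bottleneck 4, flow now 16.
No augmenting path remains; maximum flow = 16.
By max-flow min-cut, the minimum cut capacity equals the max flow.
In the residual graph, reachable from S: {S, P, Q, R, U}.
Min-cut edges: Q→V (4), U→T (12); capacity 4 + 12 = 16.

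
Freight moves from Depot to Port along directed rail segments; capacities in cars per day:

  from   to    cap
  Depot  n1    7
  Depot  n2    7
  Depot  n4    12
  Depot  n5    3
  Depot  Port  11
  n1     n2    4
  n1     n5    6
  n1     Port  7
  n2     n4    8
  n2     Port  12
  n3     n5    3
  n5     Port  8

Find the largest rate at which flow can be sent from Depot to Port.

Augment Depot→Port: bottleneck 11, flow now 11.
Augment Depot→n1→Port: bottleneck 7, flow now 18.
Augment Depot→n2→Port: bottleneck 7, flow now 25.
Augment Depot→n5→Port: bottleneck 3, flow now 28.
No augmenting path remains; maximum flow = 28.
In the residual graph, reachable from Depot: {Depot, n4}.
Min-cut edges: Depot→n1 (7), Depot→n2 (7), Depot→n5 (3), Depot→Port (11); capacity 7 + 7 + 3 + 11 = 28.
This cut is saturated, so no flow can exceed 28.

28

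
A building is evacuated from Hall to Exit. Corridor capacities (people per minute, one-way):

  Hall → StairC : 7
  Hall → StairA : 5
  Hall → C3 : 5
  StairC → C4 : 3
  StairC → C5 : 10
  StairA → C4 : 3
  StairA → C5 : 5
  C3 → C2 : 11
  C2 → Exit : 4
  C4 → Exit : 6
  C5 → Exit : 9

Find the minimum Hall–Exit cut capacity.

Augment Hall→StairC→C4→Exit: bottleneck 3, flow now 3.
Augment Hall→StairC→C5→Exit: bottleneck 4, flow now 7.
Augment Hall→StairA→C4→Exit: bottleneck 3, flow now 10.
Augment Hall→StairA→C5→Exit: bottleneck 2, flow now 12.
Augment Hall→C3→C2→Exit: bottleneck 4, flow now 16.
No augmenting path remains; maximum flow = 16.
By max-flow min-cut, the minimum cut capacity equals the max flow.
In the residual graph, reachable from Hall: {Hall, C3, C2}.
Min-cut edges: Hall→StairC (7), Hall→StairA (5), C2→Exit (4); capacity 7 + 5 + 4 = 16.

16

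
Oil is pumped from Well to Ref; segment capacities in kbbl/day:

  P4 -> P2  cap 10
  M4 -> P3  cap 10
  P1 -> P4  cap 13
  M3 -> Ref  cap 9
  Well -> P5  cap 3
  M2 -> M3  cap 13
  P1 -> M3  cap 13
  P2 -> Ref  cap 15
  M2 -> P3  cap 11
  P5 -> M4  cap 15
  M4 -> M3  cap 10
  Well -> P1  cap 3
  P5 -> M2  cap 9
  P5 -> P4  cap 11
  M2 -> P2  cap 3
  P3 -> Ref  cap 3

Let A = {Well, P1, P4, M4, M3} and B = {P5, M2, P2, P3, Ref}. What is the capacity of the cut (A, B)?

Edges leaving {Well, P1, P4, M4, M3}: Well→P5 (3), P4→P2 (10), M4→P3 (10), M3→Ref (9).
Cut capacity = 3 + 10 + 10 + 9 = 32.

32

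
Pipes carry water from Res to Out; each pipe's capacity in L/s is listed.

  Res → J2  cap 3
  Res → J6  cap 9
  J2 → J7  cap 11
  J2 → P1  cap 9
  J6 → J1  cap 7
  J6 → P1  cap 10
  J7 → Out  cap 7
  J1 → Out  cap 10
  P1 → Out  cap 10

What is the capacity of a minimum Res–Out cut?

Augment Res→J2→J7→Out: bottleneck 3, flow now 3.
Augment Res→J6→J1→Out: bottleneck 7, flow now 10.
Augment Res→J6→P1→Out: bottleneck 2, flow now 12.
No augmenting path remains; maximum flow = 12.
By max-flow min-cut, the minimum cut capacity equals the max flow.
In the residual graph, reachable from Res: {Res}.
Min-cut edges: Res→J2 (3), Res→J6 (9); capacity 3 + 9 = 12.

12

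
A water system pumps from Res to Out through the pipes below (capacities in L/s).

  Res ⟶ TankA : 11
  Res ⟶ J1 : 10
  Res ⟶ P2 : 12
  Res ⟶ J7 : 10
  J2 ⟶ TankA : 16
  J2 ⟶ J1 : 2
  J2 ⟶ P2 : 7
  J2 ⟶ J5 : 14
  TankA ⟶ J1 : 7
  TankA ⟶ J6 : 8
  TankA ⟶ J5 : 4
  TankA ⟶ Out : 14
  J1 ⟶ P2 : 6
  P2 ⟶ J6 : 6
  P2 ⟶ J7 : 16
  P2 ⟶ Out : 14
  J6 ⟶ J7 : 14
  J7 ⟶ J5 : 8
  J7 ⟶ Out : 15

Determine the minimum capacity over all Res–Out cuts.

Augment Res→TankA→Out: bottleneck 11, flow now 11.
Augment Res→P2→Out: bottleneck 12, flow now 23.
Augment Res→J7→Out: bottleneck 10, flow now 33.
Augment Res→J1→P2→Out: bottleneck 2, flow now 35.
Augment Res→J1→P2→J7→Out: bottleneck 4, flow now 39.
No augmenting path remains; maximum flow = 39.
By max-flow min-cut, the minimum cut capacity equals the max flow.
In the residual graph, reachable from Res: {Res, J1}.
Min-cut edges: Res→TankA (11), Res→P2 (12), Res→J7 (10), J1→P2 (6); capacity 11 + 12 + 10 + 6 = 39.

39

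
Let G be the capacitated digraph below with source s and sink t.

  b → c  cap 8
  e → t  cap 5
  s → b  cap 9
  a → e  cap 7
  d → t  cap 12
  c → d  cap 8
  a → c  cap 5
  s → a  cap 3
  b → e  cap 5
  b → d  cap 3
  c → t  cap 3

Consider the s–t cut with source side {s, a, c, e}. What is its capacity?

25

Edges leaving {s, a, c, e}: s→b (9), c→d (8), c→t (3), e→t (5).
Cut capacity = 9 + 8 + 3 + 5 = 25.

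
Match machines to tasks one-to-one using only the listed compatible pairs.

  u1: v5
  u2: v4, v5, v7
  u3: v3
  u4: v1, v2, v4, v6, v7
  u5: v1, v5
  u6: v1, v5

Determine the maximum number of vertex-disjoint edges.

5

Unit-capacity flow: source→left, listed edges, right→sink; max matching = max flow.
Augmenting path u1→v5 (+1); matched 1.
Augmenting path u2→v4 (+1); matched 2.
Augmenting path u3→v3 (+1); matched 3.
Augmenting path u4→v1 (+1); matched 4.
Augmenting path u5→v1→u4→v2 (+1); matched 5.
No augmenting path remains; maximum matching = 5.
König certificate: {u2, u3, u4, v1, v5} is a vertex cover of size 5 (every listed pair touches it), so no matching can be larger.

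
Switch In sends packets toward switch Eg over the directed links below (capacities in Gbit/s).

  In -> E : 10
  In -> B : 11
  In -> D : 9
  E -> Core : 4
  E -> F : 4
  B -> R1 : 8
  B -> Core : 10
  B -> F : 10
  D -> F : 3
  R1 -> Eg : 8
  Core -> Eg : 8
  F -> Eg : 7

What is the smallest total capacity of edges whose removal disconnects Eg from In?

22

Augment In→E→Core→Eg: bottleneck 4, flow now 4.
Augment In→E→F→Eg: bottleneck 4, flow now 8.
Augment In→B→R1→Eg: bottleneck 8, flow now 16.
Augment In→B→Core→Eg: bottleneck 3, flow now 19.
Augment In→D→F→Eg: bottleneck 3, flow now 22.
No augmenting path remains; maximum flow = 22.
By max-flow min-cut, the minimum cut capacity equals the max flow.
In the residual graph, reachable from In: {In, E, D}.
Min-cut edges: In→B (11), E→Core (4), E→F (4), D→F (3); capacity 11 + 4 + 4 + 3 = 22.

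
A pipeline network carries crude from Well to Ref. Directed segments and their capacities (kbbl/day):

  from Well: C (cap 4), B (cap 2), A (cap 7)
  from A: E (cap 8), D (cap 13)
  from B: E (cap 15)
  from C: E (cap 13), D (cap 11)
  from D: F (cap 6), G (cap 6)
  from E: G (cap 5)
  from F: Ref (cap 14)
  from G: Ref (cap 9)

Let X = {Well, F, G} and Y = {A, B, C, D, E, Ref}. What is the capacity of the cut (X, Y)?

36

Edges leaving {Well, F, G}: Well→A (7), Well→B (2), Well→C (4), F→Ref (14), G→Ref (9).
Cut capacity = 7 + 2 + 4 + 14 + 9 = 36.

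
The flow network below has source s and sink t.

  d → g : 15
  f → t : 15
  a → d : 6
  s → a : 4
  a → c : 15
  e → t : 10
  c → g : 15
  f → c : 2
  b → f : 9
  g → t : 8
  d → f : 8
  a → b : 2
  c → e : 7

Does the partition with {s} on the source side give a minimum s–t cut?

Yes — it is a minimum cut (capacity 4).

Given cut capacity: 4 = 4.
Augment s→a→b→f→t: bottleneck 2, flow now 2.
Augment s→a→c→e→t: bottleneck 2, flow now 4.
No augmenting path remains; maximum flow = 4.
Cut capacity 4 equals the max flow, so it is a minimum cut.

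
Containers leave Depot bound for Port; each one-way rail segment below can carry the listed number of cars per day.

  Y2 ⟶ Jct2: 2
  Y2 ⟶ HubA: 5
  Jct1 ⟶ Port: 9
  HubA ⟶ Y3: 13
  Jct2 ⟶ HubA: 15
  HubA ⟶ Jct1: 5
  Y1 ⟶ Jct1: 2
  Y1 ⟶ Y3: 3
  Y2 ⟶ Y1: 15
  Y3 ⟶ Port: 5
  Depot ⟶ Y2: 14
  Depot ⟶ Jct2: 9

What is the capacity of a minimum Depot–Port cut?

Augment Depot→Y2→Y1→Jct1→Port: bottleneck 2, flow now 2.
Augment Depot→Y2→Y1→Y3→Port: bottleneck 3, flow now 5.
Augment Depot→Y2→HubA→Jct1→Port: bottleneck 5, flow now 10.
Augment Depot→Jct2→HubA→Y3→Port: bottleneck 2, flow now 12.
No augmenting path remains; maximum flow = 12.
By max-flow min-cut, the minimum cut capacity equals the max flow.
In the residual graph, reachable from Depot: {Depot, Y2, Jct2, Y1, HubA, Y3}.
Min-cut edges: Y1→Jct1 (2), HubA→Jct1 (5), Y3→Port (5); capacity 2 + 5 + 5 = 12.

12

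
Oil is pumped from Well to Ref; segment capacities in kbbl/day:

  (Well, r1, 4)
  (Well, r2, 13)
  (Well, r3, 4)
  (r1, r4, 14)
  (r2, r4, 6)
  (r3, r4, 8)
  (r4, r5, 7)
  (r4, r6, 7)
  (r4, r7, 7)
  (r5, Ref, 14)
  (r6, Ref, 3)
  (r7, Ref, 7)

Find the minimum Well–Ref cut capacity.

14

Augment Well→r1→r4→r5→Ref: bottleneck 4, flow now 4.
Augment Well→r2→r4→r5→Ref: bottleneck 3, flow now 7.
Augment Well→r2→r4→r6→Ref: bottleneck 3, flow now 10.
Augment Well→r3→r4→r7→Ref: bottleneck 4, flow now 14.
No augmenting path remains; maximum flow = 14.
By max-flow min-cut, the minimum cut capacity equals the max flow.
In the residual graph, reachable from Well: {Well, r2}.
Min-cut edges: Well→r1 (4), Well→r3 (4), r2→r4 (6); capacity 4 + 4 + 6 = 14.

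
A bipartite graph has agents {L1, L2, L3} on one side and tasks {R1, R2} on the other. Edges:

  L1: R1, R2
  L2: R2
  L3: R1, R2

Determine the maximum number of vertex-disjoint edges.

Unit-capacity flow: source→left, listed edges, right→sink; max matching = max flow.
Augmenting path L1→R1 (+1); matched 1.
Augmenting path L2→R2 (+1); matched 2.
No augmenting path remains; maximum matching = 2.
König certificate: {R1, R2} is a vertex cover of size 2 (every listed pair touches it), so no matching can be larger.

2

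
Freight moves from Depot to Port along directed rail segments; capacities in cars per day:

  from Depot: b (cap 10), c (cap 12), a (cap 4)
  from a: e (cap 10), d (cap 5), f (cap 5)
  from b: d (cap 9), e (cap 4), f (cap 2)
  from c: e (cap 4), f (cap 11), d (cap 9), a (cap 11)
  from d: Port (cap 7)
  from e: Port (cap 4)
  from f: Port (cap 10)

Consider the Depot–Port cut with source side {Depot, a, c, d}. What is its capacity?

47

Edges leaving {Depot, a, c, d}: Depot→b (10), a→e (10), a→f (5), c→e (4), c→f (11), d→Port (7).
Cut capacity = 10 + 10 + 5 + 4 + 11 + 7 = 47.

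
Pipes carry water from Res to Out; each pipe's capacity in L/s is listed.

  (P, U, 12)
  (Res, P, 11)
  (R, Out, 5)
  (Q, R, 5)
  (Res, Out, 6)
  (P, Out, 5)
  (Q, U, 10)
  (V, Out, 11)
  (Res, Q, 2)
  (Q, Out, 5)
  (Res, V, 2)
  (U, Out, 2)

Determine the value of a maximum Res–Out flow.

Augment Res→Out: bottleneck 6, flow now 6.
Augment Res→P→Out: bottleneck 5, flow now 11.
Augment Res→Q→Out: bottleneck 2, flow now 13.
Augment Res→V→Out: bottleneck 2, flow now 15.
Augment Res→P→U→Out: bottleneck 2, flow now 17.
No augmenting path remains; maximum flow = 17.
In the residual graph, reachable from Res: {Res, P, U}.
Min-cut edges: Res→Q (2), Res→V (2), Res→Out (6), P→Out (5), U→Out (2); capacity 2 + 2 + 6 + 5 + 2 = 17.
This cut is saturated, so no flow can exceed 17.

17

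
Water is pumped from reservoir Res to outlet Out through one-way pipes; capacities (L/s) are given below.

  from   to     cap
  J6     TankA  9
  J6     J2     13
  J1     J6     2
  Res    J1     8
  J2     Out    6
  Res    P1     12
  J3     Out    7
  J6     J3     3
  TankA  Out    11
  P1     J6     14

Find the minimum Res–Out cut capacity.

14

Augment Res→J1→J6→J3→Out: bottleneck 2, flow now 2.
Augment Res→P1→J6→J3→Out: bottleneck 1, flow now 3.
Augment Res→P1→J6→J2→Out: bottleneck 6, flow now 9.
Augment Res→P1→J6→TankA→Out: bottleneck 5, flow now 14.
No augmenting path remains; maximum flow = 14.
By max-flow min-cut, the minimum cut capacity equals the max flow.
In the residual graph, reachable from Res: {Res, J1}.
Min-cut edges: Res→P1 (12), J1→J6 (2); capacity 12 + 2 = 14.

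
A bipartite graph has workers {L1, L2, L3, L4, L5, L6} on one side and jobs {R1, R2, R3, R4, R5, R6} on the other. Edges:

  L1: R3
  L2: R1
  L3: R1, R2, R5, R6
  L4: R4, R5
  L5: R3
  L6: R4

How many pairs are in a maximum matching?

5

Unit-capacity flow: source→left, listed edges, right→sink; max matching = max flow.
Augmenting path L1→R3 (+1); matched 1.
Augmenting path L2→R1 (+1); matched 2.
Augmenting path L3→R2 (+1); matched 3.
Augmenting path L4→R4 (+1); matched 4.
Augmenting path L6→R4→L4→R5 (+1); matched 5.
No augmenting path remains; maximum matching = 5.
König certificate: {L2, L3, L4, L6, R3} is a vertex cover of size 5 (every listed pair touches it), so no matching can be larger.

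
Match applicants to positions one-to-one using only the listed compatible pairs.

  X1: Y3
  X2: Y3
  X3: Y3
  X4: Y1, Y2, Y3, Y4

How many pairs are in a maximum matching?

2

Unit-capacity flow: source→left, listed edges, right→sink; max matching = max flow.
Augmenting path X1→Y3 (+1); matched 1.
Augmenting path X4→Y1 (+1); matched 2.
No augmenting path remains; maximum matching = 2.
König certificate: {X4, Y3} is a vertex cover of size 2 (every listed pair touches it), so no matching can be larger.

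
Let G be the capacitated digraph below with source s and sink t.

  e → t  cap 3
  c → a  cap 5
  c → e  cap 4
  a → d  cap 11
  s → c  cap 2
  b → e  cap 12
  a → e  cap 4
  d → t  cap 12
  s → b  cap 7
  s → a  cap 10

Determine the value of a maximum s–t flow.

14

Augment s→a→d→t: bottleneck 10, flow now 10.
Augment s→b→e→t: bottleneck 3, flow now 13.
Augment s→c→a→d→t: bottleneck 1, flow now 14.
No augmenting path remains; maximum flow = 14.
In the residual graph, reachable from s: {s, a, b, c, e}.
Min-cut edges: a→d (11), e→t (3); capacity 11 + 3 = 14.
This cut is saturated, so no flow can exceed 14.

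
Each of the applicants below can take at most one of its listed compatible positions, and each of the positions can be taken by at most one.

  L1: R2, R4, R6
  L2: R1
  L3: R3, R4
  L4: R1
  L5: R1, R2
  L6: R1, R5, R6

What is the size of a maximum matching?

Unit-capacity flow: source→left, listed edges, right→sink; max matching = max flow.
Augmenting path L1→R2 (+1); matched 1.
Augmenting path L2→R1 (+1); matched 2.
Augmenting path L3→R3 (+1); matched 3.
Augmenting path L6→R5 (+1); matched 4.
Augmenting path L5→R2→L1→R4 (+1); matched 5.
No augmenting path remains; maximum matching = 5.
König certificate: {L1, L3, L5, L6, R1} is a vertex cover of size 5 (every listed pair touches it), so no matching can be larger.

5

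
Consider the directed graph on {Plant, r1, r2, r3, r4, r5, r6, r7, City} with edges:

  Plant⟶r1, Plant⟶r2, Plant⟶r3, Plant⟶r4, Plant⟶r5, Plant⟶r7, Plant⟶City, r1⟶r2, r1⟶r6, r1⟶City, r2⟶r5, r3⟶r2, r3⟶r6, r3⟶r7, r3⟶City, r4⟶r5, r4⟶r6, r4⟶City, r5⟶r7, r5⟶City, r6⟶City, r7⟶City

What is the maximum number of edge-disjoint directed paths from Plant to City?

6

Assign every edge capacity 1; by Menger, the answer equals the max flow.
Path Plant→City (+1); total 1.
Path Plant→r1→City (+1); total 2.
Path Plant→r3→City (+1); total 3.
Path Plant→r4→City (+1); total 4.
Path Plant→r5→City (+1); total 5.
Path Plant→r7→City (+1); total 6.
No residual Plant→City path; max flow = 6.
Certifying cut of size 6: {Plant→City, Plant→r1, Plant→r3, Plant→r4, r5→City, r7→City}.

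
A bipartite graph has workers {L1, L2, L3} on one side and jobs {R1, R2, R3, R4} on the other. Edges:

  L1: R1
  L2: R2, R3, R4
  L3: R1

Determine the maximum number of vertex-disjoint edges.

Unit-capacity flow: source→left, listed edges, right→sink; max matching = max flow.
Augmenting path L1→R1 (+1); matched 1.
Augmenting path L2→R2 (+1); matched 2.
No augmenting path remains; maximum matching = 2.
König certificate: {L2, R1} is a vertex cover of size 2 (every listed pair touches it), so no matching can be larger.

2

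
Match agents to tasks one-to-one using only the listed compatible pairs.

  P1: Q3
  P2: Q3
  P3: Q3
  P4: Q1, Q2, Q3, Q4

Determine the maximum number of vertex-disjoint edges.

2

Unit-capacity flow: source→left, listed edges, right→sink; max matching = max flow.
Augmenting path P1→Q3 (+1); matched 1.
Augmenting path P4→Q1 (+1); matched 2.
No augmenting path remains; maximum matching = 2.
König certificate: {P4, Q3} is a vertex cover of size 2 (every listed pair touches it), so no matching can be larger.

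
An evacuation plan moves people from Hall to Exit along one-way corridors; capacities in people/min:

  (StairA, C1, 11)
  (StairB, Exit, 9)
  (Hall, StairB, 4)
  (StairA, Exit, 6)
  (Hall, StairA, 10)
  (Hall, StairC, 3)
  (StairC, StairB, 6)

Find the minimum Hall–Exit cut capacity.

13

Augment Hall→StairA→Exit: bottleneck 6, flow now 6.
Augment Hall→StairB→Exit: bottleneck 4, flow now 10.
Augment Hall→StairC→StairB→Exit: bottleneck 3, flow now 13.
No augmenting path remains; maximum flow = 13.
By max-flow min-cut, the minimum cut capacity equals the max flow.
In the residual graph, reachable from Hall: {Hall, StairA, C1}.
Min-cut edges: Hall→StairC (3), Hall→StairB (4), StairA→Exit (6); capacity 3 + 4 + 6 = 13.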